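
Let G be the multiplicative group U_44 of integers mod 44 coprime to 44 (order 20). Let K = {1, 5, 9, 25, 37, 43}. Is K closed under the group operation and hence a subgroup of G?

|K| = 6 does not divide |G| = 20, so by Lagrange K is not a subgroup.

No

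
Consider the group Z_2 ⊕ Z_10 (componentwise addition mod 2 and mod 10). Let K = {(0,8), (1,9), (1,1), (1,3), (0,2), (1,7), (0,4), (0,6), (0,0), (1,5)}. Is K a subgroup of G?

Yes

|K| = 10 divides |G| = 20, consistent with Lagrange.
K contains the identity, every element's inverse is in K, and K is closed under +: it is a subgroup.
In fact K = ⟨(1,1)⟩.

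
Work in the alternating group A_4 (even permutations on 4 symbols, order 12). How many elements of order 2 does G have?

The elements of order 2 are: (1 2)(3 4), (1 3)(2 4), (1 4)(2 3).
That's 3.

3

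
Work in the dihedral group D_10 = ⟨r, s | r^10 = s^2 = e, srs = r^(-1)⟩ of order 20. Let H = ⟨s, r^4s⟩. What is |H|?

10

|⟨s⟩| = 2 and |⟨r^4s⟩| = 2, so |H| is a multiple of lcm(2, 2) = 2 and divides |G| = 20.
Closing under the operation: H = {e, r^2, r^4, r^6, r^8, s, r^2s, r^4s, r^6s, r^8s}, so |H| = 10.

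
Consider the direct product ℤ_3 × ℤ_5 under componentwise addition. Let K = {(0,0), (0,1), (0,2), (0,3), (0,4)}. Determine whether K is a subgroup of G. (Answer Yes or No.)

Yes

|K| = 5 divides |G| = 15, consistent with Lagrange.
K contains the identity, every element's inverse is in K, and K is closed under +: it is a subgroup.
In fact K = ⟨(0,1)⟩.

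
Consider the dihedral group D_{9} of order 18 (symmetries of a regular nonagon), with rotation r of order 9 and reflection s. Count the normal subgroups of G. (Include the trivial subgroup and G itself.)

G has 16 subgroups. Checking conjugation-invariance by order — order 1: 1/1 normal; order 2: 0/9 normal; order 3: 1/1 normal; order 6: 0/3 normal; order 9: 1/1 normal; order 18: 1/1 normal.
Total normal subgroups: 4.

4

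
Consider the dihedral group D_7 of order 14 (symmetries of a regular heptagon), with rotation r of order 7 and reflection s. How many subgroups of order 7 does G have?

|G| = 14 and 7 | 14, so subgroups of order 7 are possible by Lagrange.
The subgroups of order 7 are: {e, r, r^2, r^3, r^4, r^5, r^6}.
So G has 1 subgroup of order 7.

1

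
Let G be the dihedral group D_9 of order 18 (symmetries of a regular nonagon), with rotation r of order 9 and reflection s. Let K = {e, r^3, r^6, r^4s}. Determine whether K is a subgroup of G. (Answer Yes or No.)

|K| = 4 does not divide |G| = 18, so by Lagrange K is not a subgroup.

No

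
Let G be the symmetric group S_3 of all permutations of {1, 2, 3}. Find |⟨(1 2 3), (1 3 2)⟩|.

|⟨(1 2 3)⟩| = 3 and |⟨(1 3 2)⟩| = 3, so |H| is a multiple of lcm(3, 3) = 3 and divides |G| = 6.
Closing under the operation: H = {e, (1 2 3), (1 3 2)}, so |H| = 3.

3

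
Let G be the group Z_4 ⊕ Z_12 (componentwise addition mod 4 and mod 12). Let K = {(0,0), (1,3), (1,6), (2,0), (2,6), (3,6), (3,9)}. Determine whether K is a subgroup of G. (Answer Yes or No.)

|K| = 7 does not divide |G| = 48, so by Lagrange K is not a subgroup.

No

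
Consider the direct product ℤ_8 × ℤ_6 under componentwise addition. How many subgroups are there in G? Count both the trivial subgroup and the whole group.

22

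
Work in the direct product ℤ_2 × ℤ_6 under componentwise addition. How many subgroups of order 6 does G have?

3

|G| = 12 and 6 | 12, so subgroups of order 6 are possible by Lagrange.
The subgroups of order 6 are: {(0,0), (0,1), (0,2), (0,3), (0,4), (0,5)}; {(0,0), (0,2), (0,4), (1,0), (1,2), (1,4)}; {(0,0), (0,2), (0,4), (1,1), (1,3), (1,5)}.
So G has 3 subgroups of order 6.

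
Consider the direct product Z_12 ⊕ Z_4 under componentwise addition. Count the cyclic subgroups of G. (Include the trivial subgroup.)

Each element a generates a cyclic subgroup ⟨a⟩; distinct elements may generate the same one (a cyclic group of order d has φ(d) generators).
Cyclic subgroups by order — order 1: 1; order 2: 3; order 3: 1; order 4: 6; order 6: 3; order 12: 6.
Total: 20.

20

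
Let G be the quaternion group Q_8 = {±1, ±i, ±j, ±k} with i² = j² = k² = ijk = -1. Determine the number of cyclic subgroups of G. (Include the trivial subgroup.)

A cyclic subgroup of order d is generated by each of its φ(d) elements of order d, so the cyclic subgroups of order d number (#elements of order d)/φ(d).
Cyclic subgroups by order — order 1: 1; order 2: 1; order 4: 3.
Total: 5.

5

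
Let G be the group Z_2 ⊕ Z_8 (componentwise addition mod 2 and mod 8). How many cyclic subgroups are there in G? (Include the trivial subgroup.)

Each element a generates a cyclic subgroup ⟨a⟩; distinct elements may generate the same one (a cyclic group of order d has φ(d) generators).
Cyclic subgroups by order — order 1: 1; order 2: 3; order 4: 2; order 8: 2.
Total: 8.

8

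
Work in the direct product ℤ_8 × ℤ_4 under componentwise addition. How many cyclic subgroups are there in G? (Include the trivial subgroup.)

Each element a generates a cyclic subgroup ⟨a⟩; distinct elements may generate the same one (a cyclic group of order d has φ(d) generators).
Cyclic subgroups by order — order 1: 1; order 2: 3; order 4: 6; order 8: 4.
Total: 14.

14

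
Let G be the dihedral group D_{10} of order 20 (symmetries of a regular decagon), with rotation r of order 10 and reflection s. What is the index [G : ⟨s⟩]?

|⟨s⟩| = 2 and |G| = 20.
By Lagrange, [G : H] = |G|/|H| = 20/2 = 10.

10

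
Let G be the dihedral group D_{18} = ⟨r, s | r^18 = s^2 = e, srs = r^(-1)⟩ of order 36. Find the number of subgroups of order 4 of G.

9

|G| = 36 and 4 | 36, so subgroups of order 4 are possible by Lagrange.
The subgroups of order 4 are: {e, r^9, rs, r^10s}; {e, r^9, r^2s, r^11s}; {e, r^9, r^3s, r^12s}; {e, r^9, r^4s, r^13s}; … (9 in all).
So G has 9 subgroups of order 4.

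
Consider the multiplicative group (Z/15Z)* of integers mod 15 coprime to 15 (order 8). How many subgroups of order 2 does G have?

3

|G| = 8 and 2 | 8, so subgroups of order 2 are possible by Lagrange.
The subgroups of order 2 are: {1, 11}; {1, 14}; {1, 4}.
So G has 3 subgroups of order 2.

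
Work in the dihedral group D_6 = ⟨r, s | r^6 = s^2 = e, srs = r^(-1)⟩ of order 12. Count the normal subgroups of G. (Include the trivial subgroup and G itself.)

7

G has 16 subgroups. Checking conjugation-invariance by order — order 1: 1/1 normal; order 2: 1/7 normal; order 3: 1/1 normal; order 4: 0/3 normal; order 6: 3/3 normal; order 12: 1/1 normal.
Total normal subgroups: 7.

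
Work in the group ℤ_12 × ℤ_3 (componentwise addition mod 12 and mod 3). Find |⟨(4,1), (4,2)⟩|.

|⟨(4,1)⟩| = 3 and |⟨(4,2)⟩| = 3, so |H| is a multiple of lcm(3, 3) = 3 and divides |G| = 36.
Closing under the operation: H = {(0,0), (0,1), (0,2), (4,0), (4,1), (4,2), (8,0), (8,1), (8,2)}, so |H| = 9.

9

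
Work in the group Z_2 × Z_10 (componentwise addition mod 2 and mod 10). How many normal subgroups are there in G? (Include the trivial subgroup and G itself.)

10

G is abelian, so every subgroup is normal.
G has 10 subgroups in total, hence 10 normal subgroups.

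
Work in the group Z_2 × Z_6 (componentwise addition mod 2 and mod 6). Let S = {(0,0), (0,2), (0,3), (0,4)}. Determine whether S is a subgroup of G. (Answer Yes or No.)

Closure fails: (0,2) + (0,3) = (0,5) ∉ S. So S is not a subgroup.

No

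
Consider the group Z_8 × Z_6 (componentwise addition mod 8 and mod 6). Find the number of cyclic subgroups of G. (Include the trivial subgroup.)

16

A cyclic subgroup of order d is generated by each of its φ(d) elements of order d, so the cyclic subgroups of order d number (#elements of order d)/φ(d).
Cyclic subgroups by order — order 1: 1; order 2: 3; order 3: 1; order 4: 2; order 6: 3; order 8: 2; order 12: 2; order 24: 2.
Total: 16.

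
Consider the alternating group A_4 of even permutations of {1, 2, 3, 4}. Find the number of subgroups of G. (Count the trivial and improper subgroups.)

10

|G| = 12, so by Lagrange every subgroup order divides 12. Divisors: 1, 2, 3, 4, 6, 12.
Subgroups by order — order 1: 1; order 2: 3; order 3: 4; order 4: 1; order 6: 0; order 12: 1.
Total: 1 + 3 + 4 + 1 + 0 + 1 = 10.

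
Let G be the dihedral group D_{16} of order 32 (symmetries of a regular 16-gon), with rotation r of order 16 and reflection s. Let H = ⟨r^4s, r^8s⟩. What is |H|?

|⟨r^4s⟩| = 2 and |⟨r^8s⟩| = 2, so |H| is a multiple of lcm(2, 2) = 2 and divides |G| = 32.
Closing under the operation: H = {e, r^4, r^8, r^12, s, r^4s, r^8s, r^12s}, so |H| = 8.

8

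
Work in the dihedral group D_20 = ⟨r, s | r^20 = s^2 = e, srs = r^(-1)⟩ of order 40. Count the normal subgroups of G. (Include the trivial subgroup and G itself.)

G has 48 subgroups. Checking conjugation-invariance by order — order 1: 1/1 normal; order 2: 1/21 normal; order 4: 1/11 normal; order 5: 1/1 normal; order 8: 0/5 normal; order 10: 1/5 normal; order 20: 3/3 normal; order 40: 1/1 normal.
Total normal subgroups: 9.

9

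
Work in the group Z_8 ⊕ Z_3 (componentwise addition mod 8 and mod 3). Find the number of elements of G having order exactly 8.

4

An element (a,b) has order lcm(ord(a), ord(b)); count pairs with lcm equal to 8.
Enumerating gives 4 such elements.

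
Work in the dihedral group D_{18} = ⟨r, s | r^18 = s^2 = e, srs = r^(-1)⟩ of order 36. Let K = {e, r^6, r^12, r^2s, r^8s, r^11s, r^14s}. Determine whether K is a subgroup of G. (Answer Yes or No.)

No

|K| = 7 does not divide |G| = 36, so by Lagrange K is not a subgroup.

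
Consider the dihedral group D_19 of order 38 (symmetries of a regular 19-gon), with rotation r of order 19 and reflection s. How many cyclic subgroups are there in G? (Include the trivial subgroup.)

Each element a generates a cyclic subgroup ⟨a⟩; distinct elements may generate the same one (a cyclic group of order d has φ(d) generators).
Cyclic subgroups by order — order 1: 1; order 2: 19; order 19: 1.
Total: 21.

21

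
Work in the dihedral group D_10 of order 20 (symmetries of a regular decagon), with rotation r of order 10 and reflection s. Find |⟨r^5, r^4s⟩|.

4

|⟨r^5⟩| = 2 and |⟨r^4s⟩| = 2, so |H| is a multiple of lcm(2, 2) = 2 and divides |G| = 20.
Closing under the operation: H = {e, r^5, r^4s, r^9s}, so |H| = 4.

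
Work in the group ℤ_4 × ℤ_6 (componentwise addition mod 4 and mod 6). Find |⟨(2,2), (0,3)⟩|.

|⟨(2,2)⟩| = 6 and |⟨(0,3)⟩| = 2, so |H| is a multiple of lcm(6, 2) = 6 and divides |G| = 24.
Closing under the operation: H = {(0,0), (0,1), (0,2), (0,3), (0,4), (0,5), (2,0), (2,1), (2,2), (2,3), (2,4), (2,5)}, so |H| = 12.

12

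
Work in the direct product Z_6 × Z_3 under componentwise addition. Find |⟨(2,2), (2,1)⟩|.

|⟨(2,2)⟩| = 3 and |⟨(2,1)⟩| = 3, so |H| is a multiple of lcm(3, 3) = 3 and divides |G| = 18.
Closing under the operation: H = {(0,0), (0,1), (0,2), (2,0), (2,1), (2,2), (4,0), (4,1), (4,2)}, so |H| = 9.

9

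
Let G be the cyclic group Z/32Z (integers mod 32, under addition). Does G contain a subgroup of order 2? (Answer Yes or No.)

Yes

2 | 32. A subgroup of order 2 is {0, 16}.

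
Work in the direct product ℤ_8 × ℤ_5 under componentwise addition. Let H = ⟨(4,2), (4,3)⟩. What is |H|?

10

|⟨(4,2)⟩| = 10 and |⟨(4,3)⟩| = 10, so |H| is a multiple of lcm(10, 10) = 10 and divides |G| = 40.
Closing under the operation: H = {(0,0), (0,1), (0,2), (0,3), (0,4), (4,0), (4,1), (4,2), (4,3), (4,4)}, so |H| = 10.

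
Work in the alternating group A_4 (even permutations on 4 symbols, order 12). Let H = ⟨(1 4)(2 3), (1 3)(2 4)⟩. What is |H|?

4

|⟨(1 4)(2 3)⟩| = 2 and |⟨(1 3)(2 4)⟩| = 2, so |H| is a multiple of lcm(2, 2) = 2 and divides |G| = 12.
Closing under the operation: H = {e, (1 2)(3 4), (1 3)(2 4), (1 4)(2 3)}, so |H| = 4.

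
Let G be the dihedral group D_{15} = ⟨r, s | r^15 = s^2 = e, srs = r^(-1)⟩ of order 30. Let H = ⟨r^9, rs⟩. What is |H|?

|⟨r^9⟩| = 5 and |⟨rs⟩| = 2, so |H| is a multiple of lcm(5, 2) = 10 and divides |G| = 30.
Closing under the operation: H = {e, r^3, r^6, r^9, r^12, rs, r^4s, r^7s, r^10s, r^13s}, so |H| = 10.

10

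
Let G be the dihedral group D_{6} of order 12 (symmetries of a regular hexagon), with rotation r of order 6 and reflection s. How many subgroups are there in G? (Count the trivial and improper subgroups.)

16

|G| = 12, so by Lagrange every subgroup order divides 12. Divisors: 1, 2, 3, 4, 6, 12.
Subgroups by order — order 1: 1; order 2: 7; order 3: 1; order 4: 3; order 6: 3; order 12: 1.
Total: 1 + 7 + 1 + 3 + 3 + 1 = 16.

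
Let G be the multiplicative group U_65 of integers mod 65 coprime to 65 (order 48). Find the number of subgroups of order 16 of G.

|G| = 48 and 16 | 48, so subgroups of order 16 are possible by Lagrange.
The subgroups of order 16 are: {1, 8, 12, 14, 18, 21, 27, 31, 34, 38, 44, 47, 51, 53, 57, 64}.
So G has 1 subgroup of order 16.

1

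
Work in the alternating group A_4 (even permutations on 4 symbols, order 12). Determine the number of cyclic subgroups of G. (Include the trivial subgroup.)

Group the elements of G by the cyclic subgroup they generate; each cyclic subgroup of order d accounts for φ(d) elements.
Cyclic subgroups by order — order 1: 1; order 2: 3; order 3: 4.
Total: 8.

8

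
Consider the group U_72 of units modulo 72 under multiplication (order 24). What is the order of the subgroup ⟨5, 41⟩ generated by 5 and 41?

|⟨5⟩| = 6 and |⟨41⟩| = 6, so |H| is a multiple of lcm(6, 6) = 6 and divides |G| = 24.
Closing under the operation: H = {1, 5, 13, 17, 25, 29, 37, 41, 49, 53, 61, 65}, so |H| = 12.

12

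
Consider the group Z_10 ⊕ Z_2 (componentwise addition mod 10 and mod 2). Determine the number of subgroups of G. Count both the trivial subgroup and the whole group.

|G| = 20, so by Lagrange every subgroup order divides 20. Divisors: 1, 2, 4, 5, 10, 20.
Subgroups by order — order 1: 1; order 2: 3; order 4: 1; order 5: 1; order 10: 3; order 20: 1.
Total: 1 + 3 + 1 + 1 + 3 + 1 = 10.

10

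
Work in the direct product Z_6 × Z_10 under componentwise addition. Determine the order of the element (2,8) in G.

The order of (2,8) in Z_6 × Z_10 is lcm(ord(2) in Z_6, ord(8) in Z_10).
ord(2) = 3 and ord(8) = 5, so |⟨(2,8)⟩| = lcm(3, 5) = 15.

15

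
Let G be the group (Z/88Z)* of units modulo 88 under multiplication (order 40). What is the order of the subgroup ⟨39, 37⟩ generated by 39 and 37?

|⟨39⟩| = 10 and |⟨37⟩| = 10, so |H| is a multiple of lcm(10, 10) = 10 and divides |G| = 40.
Closing under the operation: H = {1, 5, 7, 9, 19, 25, 35, 37, 39, 43, 45, 49, 51, 53, 63, 69, 79, 81, 83, 87}, so |H| = 20.

20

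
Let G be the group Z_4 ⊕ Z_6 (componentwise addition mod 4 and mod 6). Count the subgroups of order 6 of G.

|G| = 24 and 6 | 24, so subgroups of order 6 are possible by Lagrange.
The subgroups of order 6 are: {(0,0), (0,1), (0,2), (0,3), (0,4), (0,5)}; {(0,0), (0,2), (0,4), (2,0), (2,2), (2,4)}; {(0,0), (0,2), (0,4), (2,1), (2,3), (2,5)}.
So G has 3 subgroups of order 6.

3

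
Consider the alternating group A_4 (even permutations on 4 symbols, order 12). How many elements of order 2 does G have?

3

The elements of order 2 are: (1 2)(3 4), (1 3)(2 4), (1 4)(2 3).
That's 3.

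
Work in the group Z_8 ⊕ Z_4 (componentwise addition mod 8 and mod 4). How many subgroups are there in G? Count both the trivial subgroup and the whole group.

|G| = 32, so by Lagrange every subgroup order divides 32. Divisors: 1, 2, 4, 8, 16, 32.
Subgroups by order — order 1: 1; order 2: 3; order 4: 7; order 8: 7; order 16: 3; order 32: 1.
Total: 1 + 3 + 7 + 7 + 3 + 1 = 22.

22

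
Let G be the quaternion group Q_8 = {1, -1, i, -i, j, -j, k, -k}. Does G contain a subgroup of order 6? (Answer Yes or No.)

6 does not divide |G| = 8, so by Lagrange no subgroup of order 6 exists.

No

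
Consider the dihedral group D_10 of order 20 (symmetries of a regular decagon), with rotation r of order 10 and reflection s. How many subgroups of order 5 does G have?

1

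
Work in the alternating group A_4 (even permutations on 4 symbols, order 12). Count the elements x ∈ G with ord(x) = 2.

The elements of order 2 are: (1 2)(3 4), (1 3)(2 4), (1 4)(2 3).
That's 3.

3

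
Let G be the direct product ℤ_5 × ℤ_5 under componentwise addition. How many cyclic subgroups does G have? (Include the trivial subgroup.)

7

Each element a generates a cyclic subgroup ⟨a⟩; distinct elements may generate the same one (a cyclic group of order d has φ(d) generators).
Cyclic subgroups by order — order 1: 1; order 5: 6.
Total: 7.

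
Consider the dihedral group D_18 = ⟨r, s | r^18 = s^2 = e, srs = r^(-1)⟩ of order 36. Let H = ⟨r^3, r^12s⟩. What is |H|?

|⟨r^3⟩| = 6 and |⟨r^12s⟩| = 2, so |H| is a multiple of lcm(6, 2) = 6 and divides |G| = 36.
Closing under the operation: H = {e, r^3, r^6, r^9, r^12, r^15, s, r^3s, r^6s, r^9s, r^12s, r^15s}, so |H| = 12.

12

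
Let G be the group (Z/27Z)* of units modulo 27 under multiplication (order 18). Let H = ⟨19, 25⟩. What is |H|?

9

|⟨19⟩| = 3 and |⟨25⟩| = 9, so |H| is a multiple of lcm(3, 9) = 9 and divides |G| = 18.
Closing under the operation: H = {1, 4, 7, 10, 13, 16, 19, 22, 25}, so |H| = 9.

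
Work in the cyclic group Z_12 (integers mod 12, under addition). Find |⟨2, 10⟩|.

6

|⟨2⟩| = 6 and |⟨10⟩| = 6, so |H| is a multiple of lcm(6, 6) = 6 and divides |G| = 12.
Closing under the operation: H = {0, 2, 4, 6, 8, 10}, so |H| = 6.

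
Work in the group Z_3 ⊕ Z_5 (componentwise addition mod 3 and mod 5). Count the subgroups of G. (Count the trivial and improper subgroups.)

|G| = 15, so by Lagrange every subgroup order divides 15. Divisors: 1, 3, 5, 15.
Subgroups by order — order 1: 1; order 3: 1; order 5: 1; order 15: 1.
Total: 1 + 1 + 1 + 1 = 4.

4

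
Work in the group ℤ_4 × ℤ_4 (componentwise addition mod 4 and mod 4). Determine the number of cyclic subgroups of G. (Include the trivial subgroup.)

A cyclic subgroup of order d is generated by each of its φ(d) elements of order d, so the cyclic subgroups of order d number (#elements of order d)/φ(d).
Cyclic subgroups by order — order 1: 1; order 2: 3; order 4: 6.
Total: 10.

10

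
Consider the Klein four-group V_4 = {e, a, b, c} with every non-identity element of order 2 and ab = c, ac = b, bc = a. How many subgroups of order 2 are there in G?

|G| = 4 and 2 | 4, so subgroups of order 2 are possible by Lagrange.
The subgroups of order 2 are: {e, a}; {e, b}; {e, c}.
So G has 3 subgroups of order 2.

3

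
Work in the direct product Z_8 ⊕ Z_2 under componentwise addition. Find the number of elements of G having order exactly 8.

8

An element (a,b) has order lcm(ord(a), ord(b)); count pairs with lcm equal to 8.
Enumerating gives 8 such elements.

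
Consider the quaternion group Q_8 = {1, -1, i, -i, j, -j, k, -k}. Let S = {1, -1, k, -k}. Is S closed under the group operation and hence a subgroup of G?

|S| = 4 divides |G| = 8, consistent with Lagrange.
S contains the identity, every element's inverse is in S, and S is closed under ·: it is a subgroup.
In fact S = ⟨-k⟩.

Yes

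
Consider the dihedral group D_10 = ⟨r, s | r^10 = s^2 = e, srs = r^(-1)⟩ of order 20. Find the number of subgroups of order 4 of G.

5

|G| = 20 and 4 | 20, so subgroups of order 4 are possible by Lagrange.
The subgroups of order 4 are: {e, r^5, r^2s, r^7s}; {e, r^5, r^3s, r^8s}; {e, r^5, r^4s, r^9s}; {e, r^5, s, r^5s}; … (5 in all).
So G has 5 subgroups of order 4.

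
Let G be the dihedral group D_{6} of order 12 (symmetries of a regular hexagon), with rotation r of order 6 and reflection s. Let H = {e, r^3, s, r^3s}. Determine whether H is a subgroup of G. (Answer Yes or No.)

|H| = 4 divides |G| = 12, consistent with Lagrange.
H contains the identity, every element's inverse is in H, and H is closed under ·: it is a subgroup.

Yes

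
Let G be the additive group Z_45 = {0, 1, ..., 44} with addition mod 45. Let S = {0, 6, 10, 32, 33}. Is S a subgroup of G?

No

32 ∈ S but its inverse 13 ∉ S, so S is not a subgroup.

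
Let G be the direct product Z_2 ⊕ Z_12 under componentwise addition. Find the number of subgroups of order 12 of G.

|G| = 24 and 12 | 24, so subgroups of order 12 are possible by Lagrange.
The subgroups of order 12 are: {(0,0), (0,1), (0,2), (0,3), (0,4), (0,5), (0,6), (0,7), (0,8), (0,9), (0,10), (0,11)}; {(0,0), (0,2), (0,4), (0,6), (0,8), (0,10), (1,0), (1,2), (1,4), (1,6), (1,8), (1,10)}; {(0,0), (0,2), (0,4), (0,6), (0,8), (0,10), (1,1), (1,3), (1,5), (1,7), (1,9), (1,11)}.
So G has 3 subgroups of order 12.

3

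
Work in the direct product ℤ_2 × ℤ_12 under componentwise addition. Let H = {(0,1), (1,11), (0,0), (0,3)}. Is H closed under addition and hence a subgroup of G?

No

(0,1) ∈ H but its inverse (0,11) ∉ H, so H is not a subgroup.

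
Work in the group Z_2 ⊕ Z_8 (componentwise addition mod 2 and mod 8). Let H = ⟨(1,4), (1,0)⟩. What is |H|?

4

|⟨(1,4)⟩| = 2 and |⟨(1,0)⟩| = 2, so |H| is a multiple of lcm(2, 2) = 2 and divides |G| = 16.
Closing under the operation: H = {(0,0), (0,4), (1,0), (1,4)}, so |H| = 4.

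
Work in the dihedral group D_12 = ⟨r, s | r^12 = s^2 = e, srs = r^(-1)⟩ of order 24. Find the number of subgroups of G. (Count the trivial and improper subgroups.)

34

|G| = 24, so by Lagrange every subgroup order divides 24. Divisors: 1, 2, 3, 4, 6, 8, 12, 24.
Subgroups by order — order 1: 1; order 2: 13; order 3: 1; order 4: 7; order 6: 5; order 8: 3; order 12: 3; order 24: 1.
Total: 1 + 13 + 1 + 7 + 5 + 3 + 3 + 1 = 34.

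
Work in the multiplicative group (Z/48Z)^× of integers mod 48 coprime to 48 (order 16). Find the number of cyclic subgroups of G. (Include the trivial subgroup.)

Group the elements of G by the cyclic subgroup they generate; each cyclic subgroup of order d accounts for φ(d) elements.
Cyclic subgroups by order — order 1: 1; order 2: 7; order 4: 4.
Total: 12.

12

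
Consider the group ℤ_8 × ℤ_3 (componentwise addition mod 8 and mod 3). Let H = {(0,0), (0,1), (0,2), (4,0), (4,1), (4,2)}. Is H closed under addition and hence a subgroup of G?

Yes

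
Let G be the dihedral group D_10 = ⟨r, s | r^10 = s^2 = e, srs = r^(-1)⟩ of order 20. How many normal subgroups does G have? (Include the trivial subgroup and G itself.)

G has 22 subgroups. Checking conjugation-invariance by order — order 1: 1/1 normal; order 2: 1/11 normal; order 4: 0/5 normal; order 5: 1/1 normal; order 10: 3/3 normal; order 20: 1/1 normal.
Total normal subgroups: 7.

7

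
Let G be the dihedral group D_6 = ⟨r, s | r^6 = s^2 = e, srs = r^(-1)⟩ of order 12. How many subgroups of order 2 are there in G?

|G| = 12 and 2 | 12, so subgroups of order 2 are possible by Lagrange.
The subgroups of order 2 are: {e, r^2s}; {e, r^3}; {e, r^3s}; {e, r^4s}; … (7 in all).
So G has 7 subgroups of order 2.

7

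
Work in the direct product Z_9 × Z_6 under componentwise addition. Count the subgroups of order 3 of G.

4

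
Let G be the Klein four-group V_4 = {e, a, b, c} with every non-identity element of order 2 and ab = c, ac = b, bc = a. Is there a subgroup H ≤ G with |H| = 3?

3 does not divide |G| = 4, so by Lagrange no subgroup of order 3 exists.

No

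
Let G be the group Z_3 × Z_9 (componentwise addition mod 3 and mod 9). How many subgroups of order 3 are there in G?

|G| = 27 and 3 | 27, so subgroups of order 3 are possible by Lagrange.
The subgroups of order 3 are: {(0,0), (0,3), (0,6)}; {(0,0), (1,0), (2,0)}; {(0,0), (1,3), (2,6)}; {(0,0), (1,6), (2,3)}.
So G has 4 subgroups of order 3.

4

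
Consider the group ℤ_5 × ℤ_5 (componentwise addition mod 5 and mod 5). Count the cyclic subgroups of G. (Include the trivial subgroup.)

A cyclic subgroup of order d is generated by each of its φ(d) elements of order d, so the cyclic subgroups of order d number (#elements of order d)/φ(d).
Cyclic subgroups by order — order 1: 1; order 5: 6.
Total: 7.

7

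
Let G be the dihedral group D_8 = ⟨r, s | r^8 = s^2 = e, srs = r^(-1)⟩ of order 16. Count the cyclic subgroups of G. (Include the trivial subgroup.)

Group the elements of G by the cyclic subgroup they generate; each cyclic subgroup of order d accounts for φ(d) elements.
Cyclic subgroups by order — order 1: 1; order 2: 9; order 4: 1; order 8: 1.
Total: 12.

12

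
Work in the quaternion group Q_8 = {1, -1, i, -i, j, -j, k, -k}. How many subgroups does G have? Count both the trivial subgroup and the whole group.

|G| = 8, so by Lagrange every subgroup order divides 8. Divisors: 1, 2, 4, 8.
Subgroups by order — order 1: 1; order 2: 1; order 4: 3; order 8: 1.
Total: 1 + 1 + 3 + 1 = 6.

6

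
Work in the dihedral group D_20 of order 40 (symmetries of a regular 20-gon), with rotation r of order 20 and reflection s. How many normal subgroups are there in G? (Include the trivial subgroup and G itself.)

9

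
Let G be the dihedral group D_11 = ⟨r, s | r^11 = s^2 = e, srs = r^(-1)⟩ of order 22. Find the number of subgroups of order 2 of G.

11

|G| = 22 and 2 | 22, so subgroups of order 2 are possible by Lagrange.
The subgroups of order 2 are: {e, r^10s}; {e, r^2s}; {e, r^3s}; {e, r^4s}; … (11 in all).
So G has 11 subgroups of order 2.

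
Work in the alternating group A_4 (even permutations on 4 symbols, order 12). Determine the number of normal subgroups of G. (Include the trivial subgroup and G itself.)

3

G has 10 subgroups. Checking conjugation-invariance by order — order 1: 1/1 normal; order 2: 0/3 normal; order 3: 0/4 normal; order 4: 1/1 normal; order 12: 1/1 normal.
Total normal subgroups: 3.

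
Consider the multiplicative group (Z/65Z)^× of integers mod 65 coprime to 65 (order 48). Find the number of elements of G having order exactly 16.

0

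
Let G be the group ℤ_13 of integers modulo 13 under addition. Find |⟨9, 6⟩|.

|⟨9⟩| = 13 and |⟨6⟩| = 13, so |H| is a multiple of lcm(13, 13) = 13 and divides |G| = 13.
Closing {9, 6} under the group operation gives all of G, so |H| = 13.

13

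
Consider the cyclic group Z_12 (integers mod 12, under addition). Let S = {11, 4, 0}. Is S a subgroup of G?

11 ∈ S but its inverse 1 ∉ S, so S is not a subgroup.

No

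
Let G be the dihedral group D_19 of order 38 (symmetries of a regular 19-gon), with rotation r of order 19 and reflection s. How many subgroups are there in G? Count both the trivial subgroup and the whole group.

22

|G| = 38, so by Lagrange every subgroup order divides 38. Divisors: 1, 2, 19, 38.
Subgroups by order — order 1: 1; order 2: 19; order 19: 1; order 38: 1.
Total: 1 + 19 + 1 + 1 = 22.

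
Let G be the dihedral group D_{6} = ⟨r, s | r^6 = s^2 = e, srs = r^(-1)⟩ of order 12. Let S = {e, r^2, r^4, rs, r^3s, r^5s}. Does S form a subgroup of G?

Yes

|S| = 6 divides |G| = 12, consistent with Lagrange.
S contains the identity, every element's inverse is in S, and S is closed under ·: it is a subgroup.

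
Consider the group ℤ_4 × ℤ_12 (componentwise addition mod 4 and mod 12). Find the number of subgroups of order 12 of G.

|G| = 48 and 12 | 48, so subgroups of order 12 are possible by Lagrange.
The subgroups of order 12 are: {(0,0), (0,1), (0,2), (0,3), (0,4), (0,5), (0,6), (0,7), (0,8), (0,9), (0,10), (0,11)}; {(0,0), (0,2), (0,4), (0,6), (0,8), (0,10), (2,0), (2,2), (2,4), (2,6), (2,8), (2,10)}; {(0,0), (0,2), (0,4), (0,6), (0,8), (0,10), (2,1), (2,3), (2,5), (2,7), (2,9), (2,11)}; {(0,0), (0,4), (0,8), (1,0), (1,4), (1,8), (2,0), (2,4), (2,8), (3,0), (3,4), (3,8)}; … (7 in all).
So G has 7 subgroups of order 12.

7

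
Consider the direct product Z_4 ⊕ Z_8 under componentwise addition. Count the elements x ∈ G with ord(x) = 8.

16

An element (a,b) has order lcm(ord(a), ord(b)); count pairs with lcm equal to 8.
Enumerating gives 16 such elements.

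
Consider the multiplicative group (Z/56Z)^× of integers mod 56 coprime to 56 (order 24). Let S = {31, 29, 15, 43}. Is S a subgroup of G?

The identity 1 ∉ S, so S is not a subgroup.

No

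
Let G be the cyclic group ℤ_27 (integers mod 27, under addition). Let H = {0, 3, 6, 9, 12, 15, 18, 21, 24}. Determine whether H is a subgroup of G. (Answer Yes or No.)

|H| = 9 divides |G| = 27, consistent with Lagrange.
H contains the identity, every element's inverse is in H, and H is closed under +: it is a subgroup.
In fact H = ⟨3⟩.

Yes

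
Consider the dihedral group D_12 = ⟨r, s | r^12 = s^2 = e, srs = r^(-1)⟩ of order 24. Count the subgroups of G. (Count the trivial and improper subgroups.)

34

|G| = 24, so by Lagrange every subgroup order divides 24. Divisors: 1, 2, 3, 4, 6, 8, 12, 24.
Subgroups by order — order 1: 1; order 2: 13; order 3: 1; order 4: 7; order 6: 5; order 8: 3; order 12: 3; order 24: 1.
Total: 1 + 13 + 1 + 7 + 5 + 3 + 3 + 1 = 34.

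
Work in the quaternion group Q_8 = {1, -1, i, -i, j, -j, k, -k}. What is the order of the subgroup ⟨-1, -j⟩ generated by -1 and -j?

|⟨-1⟩| = 2 and |⟨-j⟩| = 4, so |H| is a multiple of lcm(2, 4) = 4 and divides |G| = 8.
Closing under the operation: H = {1, -1, j, -j}, so |H| = 4.

4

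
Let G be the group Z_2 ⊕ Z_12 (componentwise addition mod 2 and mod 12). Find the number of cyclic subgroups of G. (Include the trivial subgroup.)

12

Group the elements of G by the cyclic subgroup they generate; each cyclic subgroup of order d accounts for φ(d) elements.
Cyclic subgroups by order — order 1: 1; order 2: 3; order 3: 1; order 4: 2; order 6: 3; order 12: 2.
Total: 12.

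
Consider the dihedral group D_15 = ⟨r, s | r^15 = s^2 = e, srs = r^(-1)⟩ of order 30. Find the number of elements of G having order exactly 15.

8

The elements of order 15 are: r, r^2, r^4, r^7, r^8, r^11, r^13, r^14.
That's 8.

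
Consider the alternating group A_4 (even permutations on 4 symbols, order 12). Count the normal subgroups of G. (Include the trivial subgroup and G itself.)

3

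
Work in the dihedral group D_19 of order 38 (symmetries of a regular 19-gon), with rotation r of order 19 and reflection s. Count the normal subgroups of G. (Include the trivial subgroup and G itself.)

3

G has 22 subgroups. Checking conjugation-invariance by order — order 1: 1/1 normal; order 2: 0/19 normal; order 19: 1/1 normal; order 38: 1/1 normal.
Total normal subgroups: 3.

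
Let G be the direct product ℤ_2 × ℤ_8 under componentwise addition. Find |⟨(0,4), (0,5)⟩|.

8

|⟨(0,4)⟩| = 2 and |⟨(0,5)⟩| = 8, so |H| is a multiple of lcm(2, 8) = 8 and divides |G| = 16.
Closing under the operation: H = {(0,0), (0,1), (0,2), (0,3), (0,4), (0,5), (0,6), (0,7)}, so |H| = 8.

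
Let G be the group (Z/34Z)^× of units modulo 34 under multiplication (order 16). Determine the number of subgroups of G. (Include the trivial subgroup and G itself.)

|G| = 16, so by Lagrange every subgroup order divides 16. Divisors: 1, 2, 4, 8, 16.
Subgroups by order — order 1: 1; order 2: 1; order 4: 1; order 8: 1; order 16: 1.
Total: 1 + 1 + 1 + 1 + 1 = 5.

5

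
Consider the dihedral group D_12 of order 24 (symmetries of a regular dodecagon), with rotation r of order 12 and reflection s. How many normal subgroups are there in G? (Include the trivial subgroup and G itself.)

G has 34 subgroups. Checking conjugation-invariance by order — order 1: 1/1 normal; order 2: 1/13 normal; order 3: 1/1 normal; order 4: 1/7 normal; order 6: 1/5 normal; order 8: 0/3 normal; order 12: 3/3 normal; order 24: 1/1 normal.
Total normal subgroups: 9.

9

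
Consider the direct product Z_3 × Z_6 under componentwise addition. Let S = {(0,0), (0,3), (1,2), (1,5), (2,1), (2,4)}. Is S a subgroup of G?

Yes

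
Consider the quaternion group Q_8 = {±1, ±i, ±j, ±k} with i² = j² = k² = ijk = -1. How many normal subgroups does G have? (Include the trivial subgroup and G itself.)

G has 6 subgroups. Checking conjugation-invariance by order — order 1: 1/1 normal; order 2: 1/1 normal; order 4: 3/3 normal; order 8: 1/1 normal.
Total normal subgroups: 6.

6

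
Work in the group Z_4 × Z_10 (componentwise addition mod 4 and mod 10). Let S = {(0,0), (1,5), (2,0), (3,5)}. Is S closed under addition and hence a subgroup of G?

Yes

|S| = 4 divides |G| = 40, consistent with Lagrange.
S contains the identity, every element's inverse is in S, and S is closed under +: it is a subgroup.
In fact S = ⟨(1,5)⟩.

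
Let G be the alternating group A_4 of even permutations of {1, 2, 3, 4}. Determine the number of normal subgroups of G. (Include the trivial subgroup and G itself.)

G has 10 subgroups. Checking conjugation-invariance by order — order 1: 1/1 normal; order 2: 0/3 normal; order 3: 0/4 normal; order 4: 1/1 normal; order 12: 1/1 normal.
Total normal subgroups: 3.

3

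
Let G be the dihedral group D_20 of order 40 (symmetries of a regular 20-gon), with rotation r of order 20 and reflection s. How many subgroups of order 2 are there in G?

21

|G| = 40 and 2 | 40, so subgroups of order 2 are possible by Lagrange.
The subgroups of order 2 are: {e, r^10}; {e, r^10s}; {e, r^11s}; {e, r^12s}; … (21 in all).
So G has 21 subgroups of order 2.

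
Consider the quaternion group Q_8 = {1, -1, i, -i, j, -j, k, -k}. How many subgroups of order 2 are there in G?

|G| = 8 and 2 | 8, so subgroups of order 2 are possible by Lagrange.
The subgroups of order 2 are: {1, -1}.
So G has 1 subgroup of order 2.

1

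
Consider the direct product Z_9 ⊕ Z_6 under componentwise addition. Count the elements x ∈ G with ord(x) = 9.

18

An element (a,b) has order lcm(ord(a), ord(b)); count pairs with lcm equal to 9.
Enumerating gives 18 such elements.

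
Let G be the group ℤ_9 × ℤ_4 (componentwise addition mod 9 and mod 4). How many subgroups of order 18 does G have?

|G| = 36 and 18 | 36, so subgroups of order 18 are possible by Lagrange.
The subgroups of order 18 are: {(0,0), (0,2), (1,0), (1,2), (2,0), (2,2), (3,0), (3,2), (4,0), (4,2), (5,0), (5,2), (6,0), (6,2), (7,0), (7,2), (8,0), (8,2)}.
So G has 1 subgroup of order 18.

1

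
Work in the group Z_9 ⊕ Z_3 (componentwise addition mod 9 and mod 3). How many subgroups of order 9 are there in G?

|G| = 27 and 9 | 27, so subgroups of order 9 are possible by Lagrange.
The subgroups of order 9 are: {(0,0), (0,1), (0,2), (3,0), (3,1), (3,2), (6,0), (6,1), (6,2)}; {(0,0), (1,0), (2,0), (3,0), (4,0), (5,0), (6,0), (7,0), (8,0)}; {(0,0), (1,1), (2,2), (3,0), (4,1), (5,2), (6,0), (7,1), (8,2)}; {(0,0), (1,2), (2,1), (3,0), (4,2), (5,1), (6,0), (7,2), (8,1)}.
So G has 4 subgroups of order 9.

4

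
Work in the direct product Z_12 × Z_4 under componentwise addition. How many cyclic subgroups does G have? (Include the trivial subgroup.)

Group the elements of G by the cyclic subgroup they generate; each cyclic subgroup of order d accounts for φ(d) elements.
Cyclic subgroups by order — order 1: 1; order 2: 3; order 3: 1; order 4: 6; order 6: 3; order 12: 6.
Total: 20.

20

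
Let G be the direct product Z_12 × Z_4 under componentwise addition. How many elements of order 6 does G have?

An element (a,b) has order lcm(ord(a), ord(b)); count pairs with lcm equal to 6.
Enumerating gives 6 such elements.

6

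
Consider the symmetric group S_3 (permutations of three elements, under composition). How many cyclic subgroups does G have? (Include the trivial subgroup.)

5

Each element a generates a cyclic subgroup ⟨a⟩; distinct elements may generate the same one (a cyclic group of order d has φ(d) generators).
Cyclic subgroups by order — order 1: 1; order 2: 3; order 3: 1.
Total: 5.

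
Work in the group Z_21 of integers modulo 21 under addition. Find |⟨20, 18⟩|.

21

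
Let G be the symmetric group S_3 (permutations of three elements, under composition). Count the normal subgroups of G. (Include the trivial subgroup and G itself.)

G has 6 subgroups. Checking conjugation-invariance by order — order 1: 1/1 normal; order 2: 0/3 normal; order 3: 1/1 normal; order 6: 1/1 normal.
Total normal subgroups: 3.

3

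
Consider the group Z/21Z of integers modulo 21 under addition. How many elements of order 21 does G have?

12

In a cyclic group of order 21, the number of elements of order d (for d | 21) is φ(d).
φ(21) = 12.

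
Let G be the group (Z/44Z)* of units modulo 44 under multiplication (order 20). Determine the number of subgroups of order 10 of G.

|G| = 20 and 10 | 20, so subgroups of order 10 are possible by Lagrange.
The subgroups of order 10 are: {1, 5, 9, 13, 17, 21, 25, 29, 37, 41}; {1, 3, 5, 9, 15, 23, 25, 27, 31, 37}; {1, 5, 7, 9, 19, 25, 35, 37, 39, 43}.
So G has 3 subgroups of order 10.

3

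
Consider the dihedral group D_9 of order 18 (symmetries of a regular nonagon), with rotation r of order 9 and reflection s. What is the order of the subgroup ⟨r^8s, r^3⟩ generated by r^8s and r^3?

|⟨r^8s⟩| = 2 and |⟨r^3⟩| = 3, so |H| is a multiple of lcm(2, 3) = 6 and divides |G| = 18.
Closing under the operation: H = {e, r^3, r^6, r^2s, r^5s, r^8s}, so |H| = 6.

6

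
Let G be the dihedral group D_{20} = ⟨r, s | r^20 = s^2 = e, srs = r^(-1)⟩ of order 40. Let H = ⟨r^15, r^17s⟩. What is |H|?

|⟨r^15⟩| = 4 and |⟨r^17s⟩| = 2, so |H| is a multiple of lcm(4, 2) = 4 and divides |G| = 40.
Closing under the operation: H = {e, r^5, r^10, r^15, r^2s, r^7s, r^12s, r^17s}, so |H| = 8.

8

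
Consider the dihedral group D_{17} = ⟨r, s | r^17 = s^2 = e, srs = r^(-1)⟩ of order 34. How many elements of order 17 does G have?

16

Enumerating element orders in G gives 16 elements of order 17.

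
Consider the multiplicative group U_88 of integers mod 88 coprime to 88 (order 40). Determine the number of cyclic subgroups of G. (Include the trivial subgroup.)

16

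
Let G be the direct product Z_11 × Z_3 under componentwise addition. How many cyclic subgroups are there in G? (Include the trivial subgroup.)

4

Group the elements of G by the cyclic subgroup they generate; each cyclic subgroup of order d accounts for φ(d) elements.
Cyclic subgroups by order — order 1: 1; order 3: 1; order 11: 1; order 33: 1.
Total: 4.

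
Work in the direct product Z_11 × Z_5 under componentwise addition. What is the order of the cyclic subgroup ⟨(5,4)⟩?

55

The order of (5,4) in Z_11 × Z_5 is lcm(ord(5) in Z_11, ord(4) in Z_5).
ord(5) = 11 and ord(4) = 5, so |⟨(5,4)⟩| = lcm(11, 5) = 55.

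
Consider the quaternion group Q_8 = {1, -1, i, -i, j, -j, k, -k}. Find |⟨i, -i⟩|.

|⟨i⟩| = 4 and |⟨-i⟩| = 4, so |H| is a multiple of lcm(4, 4) = 4 and divides |G| = 8.
Closing under the operation: H = {1, -1, i, -i}, so |H| = 4.

4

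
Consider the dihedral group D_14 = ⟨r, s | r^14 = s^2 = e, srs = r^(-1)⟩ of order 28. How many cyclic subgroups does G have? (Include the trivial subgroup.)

Group the elements of G by the cyclic subgroup they generate; each cyclic subgroup of order d accounts for φ(d) elements.
Cyclic subgroups by order — order 1: 1; order 2: 15; order 7: 1; order 14: 1.
Total: 18.

18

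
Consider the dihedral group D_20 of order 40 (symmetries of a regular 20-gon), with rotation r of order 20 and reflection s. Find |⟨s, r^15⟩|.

|⟨s⟩| = 2 and |⟨r^15⟩| = 4, so |H| is a multiple of lcm(2, 4) = 4 and divides |G| = 40.
Closing under the operation: H = {e, r^5, r^10, r^15, s, r^5s, r^10s, r^15s}, so |H| = 8.

8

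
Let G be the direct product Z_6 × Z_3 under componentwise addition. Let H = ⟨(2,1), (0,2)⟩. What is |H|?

9

|⟨(2,1)⟩| = 3 and |⟨(0,2)⟩| = 3, so |H| is a multiple of lcm(3, 3) = 3 and divides |G| = 18.
Closing under the operation: H = {(0,0), (0,1), (0,2), (2,0), (2,1), (2,2), (4,0), (4,1), (4,2)}, so |H| = 9.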